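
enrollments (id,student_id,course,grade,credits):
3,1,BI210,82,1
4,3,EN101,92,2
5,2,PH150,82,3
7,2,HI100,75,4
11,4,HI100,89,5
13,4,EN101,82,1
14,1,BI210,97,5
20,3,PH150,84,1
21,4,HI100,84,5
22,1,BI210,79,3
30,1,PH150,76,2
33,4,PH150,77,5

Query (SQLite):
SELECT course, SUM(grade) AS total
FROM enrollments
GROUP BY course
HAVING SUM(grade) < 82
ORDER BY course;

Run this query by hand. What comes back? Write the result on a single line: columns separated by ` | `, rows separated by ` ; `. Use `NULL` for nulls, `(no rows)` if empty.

(no rows)

Partition enrollments by course; compute SUM(grade) within each group.
HAVING: keep groups where SUM(grade) < 82.
  BI210: ids {3, 14, 22} → SUM(grade)=258
  EN101: ids {4, 13} → SUM(grade)=174
  HI100: ids {7, 11, 21} → SUM(grade)=248
  PH150: ids {5, 20, 30, 33} → SUM(grade)=319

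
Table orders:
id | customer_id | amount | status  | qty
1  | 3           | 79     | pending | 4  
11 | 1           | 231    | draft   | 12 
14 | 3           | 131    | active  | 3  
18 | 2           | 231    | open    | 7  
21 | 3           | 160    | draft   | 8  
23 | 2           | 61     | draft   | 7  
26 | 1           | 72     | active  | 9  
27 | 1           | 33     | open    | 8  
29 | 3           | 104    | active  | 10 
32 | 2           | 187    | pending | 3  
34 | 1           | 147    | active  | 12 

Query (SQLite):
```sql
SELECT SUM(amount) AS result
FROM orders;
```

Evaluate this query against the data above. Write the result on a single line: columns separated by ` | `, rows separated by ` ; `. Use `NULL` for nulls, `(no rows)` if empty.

All amount values: [79, 231, 131, 231, 160, 61, 72, 33, 104, 187, 147].
SUM of non-NULL values = 1436.

1436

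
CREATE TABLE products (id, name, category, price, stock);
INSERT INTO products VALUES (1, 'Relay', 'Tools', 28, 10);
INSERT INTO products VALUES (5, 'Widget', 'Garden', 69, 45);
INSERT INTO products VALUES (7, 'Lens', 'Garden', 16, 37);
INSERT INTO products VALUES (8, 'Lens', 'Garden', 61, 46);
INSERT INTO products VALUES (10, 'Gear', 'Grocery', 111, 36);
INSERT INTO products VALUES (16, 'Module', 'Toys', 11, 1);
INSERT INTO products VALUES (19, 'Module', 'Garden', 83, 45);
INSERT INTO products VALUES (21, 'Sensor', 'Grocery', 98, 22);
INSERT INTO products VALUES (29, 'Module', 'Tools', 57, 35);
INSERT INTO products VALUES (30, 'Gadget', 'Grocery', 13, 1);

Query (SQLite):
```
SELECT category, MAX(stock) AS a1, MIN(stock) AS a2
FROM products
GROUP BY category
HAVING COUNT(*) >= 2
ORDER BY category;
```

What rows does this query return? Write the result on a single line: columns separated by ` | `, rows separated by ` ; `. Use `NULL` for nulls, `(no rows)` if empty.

Garden | 46 | 37 ; Grocery | 36 | 1 ; Tools | 35 | 10

Group products by category.
Per group compute: MAX(stock), MIN(stock).
HAVING: drop groups with fewer than 2 rows.
  Garden: ids {5, 7, 8, 19} → MAX(stock)=46, MIN(stock)=37
  Grocery: ids {10, 21, 30} → MAX(stock)=36, MIN(stock)=1
  Tools: ids {1, 29} → MAX(stock)=35, MIN(stock)=10
  Toys: ids {16} → MAX(stock)=1, MIN(stock)=1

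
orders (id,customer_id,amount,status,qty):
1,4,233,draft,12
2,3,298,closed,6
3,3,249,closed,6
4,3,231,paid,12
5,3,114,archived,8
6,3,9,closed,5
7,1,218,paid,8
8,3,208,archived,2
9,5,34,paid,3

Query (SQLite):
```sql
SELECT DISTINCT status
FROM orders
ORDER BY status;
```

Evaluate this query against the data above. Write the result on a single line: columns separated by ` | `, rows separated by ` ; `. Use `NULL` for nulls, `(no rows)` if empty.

Collect distinct status values from orders.

archived ; closed ; draft ; paid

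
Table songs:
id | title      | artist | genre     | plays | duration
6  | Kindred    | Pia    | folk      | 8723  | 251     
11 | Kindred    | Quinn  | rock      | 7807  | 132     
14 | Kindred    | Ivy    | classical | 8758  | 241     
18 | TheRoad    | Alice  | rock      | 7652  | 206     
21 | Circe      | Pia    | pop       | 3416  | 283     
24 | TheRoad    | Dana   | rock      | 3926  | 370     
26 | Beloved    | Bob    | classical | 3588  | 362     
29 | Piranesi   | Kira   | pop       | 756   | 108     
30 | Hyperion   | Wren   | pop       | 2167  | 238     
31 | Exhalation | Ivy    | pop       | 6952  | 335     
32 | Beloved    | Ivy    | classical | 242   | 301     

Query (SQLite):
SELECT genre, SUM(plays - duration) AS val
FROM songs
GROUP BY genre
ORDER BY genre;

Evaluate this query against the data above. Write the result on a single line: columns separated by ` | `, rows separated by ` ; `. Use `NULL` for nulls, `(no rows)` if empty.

classical | 11684 ; folk | 8472 ; pop | 12327 ; rock | 18677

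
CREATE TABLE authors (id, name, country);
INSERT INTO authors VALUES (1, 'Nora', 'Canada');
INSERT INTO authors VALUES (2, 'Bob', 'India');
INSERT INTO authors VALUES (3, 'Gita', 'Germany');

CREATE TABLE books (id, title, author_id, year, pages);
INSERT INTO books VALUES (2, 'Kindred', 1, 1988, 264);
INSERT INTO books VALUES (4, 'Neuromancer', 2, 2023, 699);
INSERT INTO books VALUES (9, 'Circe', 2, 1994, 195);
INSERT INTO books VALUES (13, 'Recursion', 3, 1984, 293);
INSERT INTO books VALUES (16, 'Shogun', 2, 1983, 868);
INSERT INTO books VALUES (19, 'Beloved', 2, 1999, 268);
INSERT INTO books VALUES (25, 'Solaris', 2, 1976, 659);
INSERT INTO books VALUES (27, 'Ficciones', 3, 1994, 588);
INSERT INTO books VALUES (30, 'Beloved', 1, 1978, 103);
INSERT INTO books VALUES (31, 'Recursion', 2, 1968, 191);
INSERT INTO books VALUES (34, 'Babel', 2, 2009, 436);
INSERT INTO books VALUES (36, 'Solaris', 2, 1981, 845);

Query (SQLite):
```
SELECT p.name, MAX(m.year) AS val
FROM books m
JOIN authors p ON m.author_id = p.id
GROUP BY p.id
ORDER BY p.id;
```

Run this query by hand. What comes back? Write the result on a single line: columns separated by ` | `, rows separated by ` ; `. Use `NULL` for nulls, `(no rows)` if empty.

Join each books row to its authors via author_id.
Group joined rows by authors.id; compute MAX(m.year) per group.
  1: ids {2, 30} → MAX(m.year)=1988
  2: ids {4, 9, 16, 19, 25, 31, 34, 36} → MAX(m.year)=2023
  3: ids {13, 27} → MAX(m.year)=1994

Nora | 1988 ; Bob | 2023 ; Gita | 1994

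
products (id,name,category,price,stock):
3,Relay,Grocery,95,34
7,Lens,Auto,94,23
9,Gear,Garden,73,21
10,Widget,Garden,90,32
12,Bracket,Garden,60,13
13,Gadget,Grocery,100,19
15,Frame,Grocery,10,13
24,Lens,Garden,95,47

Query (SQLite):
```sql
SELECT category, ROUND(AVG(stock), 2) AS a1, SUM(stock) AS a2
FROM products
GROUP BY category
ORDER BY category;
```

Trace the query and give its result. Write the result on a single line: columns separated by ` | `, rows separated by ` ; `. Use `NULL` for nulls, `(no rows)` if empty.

Auto | 23 | 23 ; Garden | 28.25 | 113 ; Grocery | 22 | 66

Group products by category.
Per group compute: ROUND(AVG(stock), 2), SUM(stock).
  Auto: ids {7} → ROUND(AVG(stock), 2)=23, SUM(stock)=23
  Garden: ids {9, 10, 12, 24} → ROUND(AVG(stock), 2)=28.25, SUM(stock)=113
  Grocery: ids {3, 13, 15} → ROUND(AVG(stock), 2)=22, SUM(stock)=66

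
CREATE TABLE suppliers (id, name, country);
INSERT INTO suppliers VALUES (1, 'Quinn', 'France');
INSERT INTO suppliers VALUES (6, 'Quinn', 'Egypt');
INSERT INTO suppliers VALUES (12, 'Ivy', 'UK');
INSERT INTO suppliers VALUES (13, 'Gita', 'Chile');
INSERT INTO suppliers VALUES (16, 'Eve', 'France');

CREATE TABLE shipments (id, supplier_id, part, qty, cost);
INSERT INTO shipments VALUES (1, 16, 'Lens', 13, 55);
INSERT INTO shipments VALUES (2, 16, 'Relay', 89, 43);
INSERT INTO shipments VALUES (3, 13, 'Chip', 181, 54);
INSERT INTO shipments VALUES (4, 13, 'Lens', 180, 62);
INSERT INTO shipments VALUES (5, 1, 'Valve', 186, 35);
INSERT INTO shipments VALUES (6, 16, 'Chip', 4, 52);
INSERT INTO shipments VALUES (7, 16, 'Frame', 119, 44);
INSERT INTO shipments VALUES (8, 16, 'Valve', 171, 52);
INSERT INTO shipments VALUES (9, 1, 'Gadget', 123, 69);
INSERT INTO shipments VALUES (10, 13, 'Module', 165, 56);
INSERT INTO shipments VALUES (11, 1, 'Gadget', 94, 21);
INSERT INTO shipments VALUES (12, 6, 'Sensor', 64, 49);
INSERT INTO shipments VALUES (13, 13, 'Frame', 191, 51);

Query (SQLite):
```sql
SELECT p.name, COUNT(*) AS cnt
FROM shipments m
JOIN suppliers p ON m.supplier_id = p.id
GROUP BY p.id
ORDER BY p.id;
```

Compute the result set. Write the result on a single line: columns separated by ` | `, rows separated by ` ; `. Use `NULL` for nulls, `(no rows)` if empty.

Join each shipments row to its suppliers via supplier_id.
Group joined rows by suppliers.id; compute COUNT(*) per group.
  1: ids {5, 9, 11} → COUNT(*)=3
  6: ids {12} → COUNT(*)=1
  13: ids {3, 4, 10, 13} → COUNT(*)=4
  16: ids {1, 2, 6, 7, 8} → COUNT(*)=5

Quinn | 3 ; Quinn | 1 ; Gita | 4 ; Eve | 5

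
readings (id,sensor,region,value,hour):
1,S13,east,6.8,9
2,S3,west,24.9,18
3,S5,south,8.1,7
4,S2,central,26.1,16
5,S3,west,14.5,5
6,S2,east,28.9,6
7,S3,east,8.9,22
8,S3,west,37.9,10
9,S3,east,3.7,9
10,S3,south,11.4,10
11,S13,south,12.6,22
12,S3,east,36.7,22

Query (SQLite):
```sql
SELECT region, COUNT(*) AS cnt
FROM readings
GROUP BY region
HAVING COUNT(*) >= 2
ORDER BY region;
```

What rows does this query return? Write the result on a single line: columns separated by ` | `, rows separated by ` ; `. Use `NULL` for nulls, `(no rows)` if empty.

east | 5 ; south | 3 ; west | 3

Partition readings by region; compute COUNT(*) within each group.
HAVING: keep groups with count ≥ 2.
  central: ids {4} → COUNT(*)=1
  east: ids {1, 6, 7, 9, 12} → COUNT(*)=5
  south: ids {3, 10, 11} → COUNT(*)=3
  west: ids {2, 5, 8} → COUNT(*)=3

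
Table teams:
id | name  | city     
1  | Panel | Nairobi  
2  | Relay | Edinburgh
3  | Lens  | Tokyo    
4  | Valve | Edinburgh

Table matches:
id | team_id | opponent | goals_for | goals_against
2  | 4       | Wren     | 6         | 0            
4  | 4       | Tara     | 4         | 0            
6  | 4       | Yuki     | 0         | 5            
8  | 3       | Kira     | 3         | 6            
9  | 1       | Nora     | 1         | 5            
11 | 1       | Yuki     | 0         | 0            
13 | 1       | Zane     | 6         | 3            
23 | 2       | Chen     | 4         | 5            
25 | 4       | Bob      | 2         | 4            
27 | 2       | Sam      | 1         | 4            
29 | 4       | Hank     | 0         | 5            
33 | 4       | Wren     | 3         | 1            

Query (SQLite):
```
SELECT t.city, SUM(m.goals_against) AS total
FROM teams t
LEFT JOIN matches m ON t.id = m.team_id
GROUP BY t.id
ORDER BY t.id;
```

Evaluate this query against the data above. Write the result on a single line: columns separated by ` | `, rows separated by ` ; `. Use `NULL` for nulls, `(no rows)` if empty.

LEFT JOIN keeps every teams row; unmatched ones get NULL for matches columns.
Group by teams.id and compute SUM(m.goals_against). SUM over an all-NULL group is NULL.
  1: ids {9, 11, 13} → SUM(m.goals_against)=8
  2: ids {23, 27} → SUM(m.goals_against)=9
  3: ids {8} → SUM(m.goals_against)=6
  4: ids {2, 4, 6, 25, 29, 33} → SUM(m.goals_against)=15

Nairobi | 8 ; Edinburgh | 9 ; Tokyo | 6 ; Edinburgh | 15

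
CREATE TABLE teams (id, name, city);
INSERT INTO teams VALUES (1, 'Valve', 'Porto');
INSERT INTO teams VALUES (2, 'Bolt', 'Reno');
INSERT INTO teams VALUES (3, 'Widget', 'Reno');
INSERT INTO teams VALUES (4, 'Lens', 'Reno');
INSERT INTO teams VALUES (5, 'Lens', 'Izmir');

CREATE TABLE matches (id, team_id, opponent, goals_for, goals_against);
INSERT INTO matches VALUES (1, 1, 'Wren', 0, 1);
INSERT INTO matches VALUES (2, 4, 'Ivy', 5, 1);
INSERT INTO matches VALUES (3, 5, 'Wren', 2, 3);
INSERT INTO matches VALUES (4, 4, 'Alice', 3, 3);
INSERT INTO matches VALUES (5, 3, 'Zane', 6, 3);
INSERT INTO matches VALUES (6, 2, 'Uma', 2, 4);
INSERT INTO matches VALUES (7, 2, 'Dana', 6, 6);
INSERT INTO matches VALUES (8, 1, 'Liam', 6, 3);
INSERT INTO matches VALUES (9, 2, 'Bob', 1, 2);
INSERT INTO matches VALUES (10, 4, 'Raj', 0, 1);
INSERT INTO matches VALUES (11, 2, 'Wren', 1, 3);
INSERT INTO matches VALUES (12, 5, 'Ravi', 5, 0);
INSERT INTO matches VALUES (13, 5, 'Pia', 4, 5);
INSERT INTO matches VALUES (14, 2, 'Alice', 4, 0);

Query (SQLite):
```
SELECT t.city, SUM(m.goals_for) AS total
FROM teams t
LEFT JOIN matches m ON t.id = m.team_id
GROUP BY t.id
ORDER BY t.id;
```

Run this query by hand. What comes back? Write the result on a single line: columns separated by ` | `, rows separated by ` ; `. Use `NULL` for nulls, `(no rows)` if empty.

Porto | 6 ; Reno | 14 ; Reno | 6 ; Reno | 8 ; Izmir | 11

LEFT JOIN keeps every teams row; unmatched ones get NULL for matches columns.
Group by teams.id and compute SUM(m.goals_for). SUM over an all-NULL group is NULL.
  1: ids {1, 8} → SUM(m.goals_for)=6
  2: ids {6, 7, 9, 11, 14} → SUM(m.goals_for)=14
  3: ids {5} → SUM(m.goals_for)=6
  4: ids {2, 4, 10} → SUM(m.goals_for)=8
  5: ids {3, 12, 13} → SUM(m.goals_for)=11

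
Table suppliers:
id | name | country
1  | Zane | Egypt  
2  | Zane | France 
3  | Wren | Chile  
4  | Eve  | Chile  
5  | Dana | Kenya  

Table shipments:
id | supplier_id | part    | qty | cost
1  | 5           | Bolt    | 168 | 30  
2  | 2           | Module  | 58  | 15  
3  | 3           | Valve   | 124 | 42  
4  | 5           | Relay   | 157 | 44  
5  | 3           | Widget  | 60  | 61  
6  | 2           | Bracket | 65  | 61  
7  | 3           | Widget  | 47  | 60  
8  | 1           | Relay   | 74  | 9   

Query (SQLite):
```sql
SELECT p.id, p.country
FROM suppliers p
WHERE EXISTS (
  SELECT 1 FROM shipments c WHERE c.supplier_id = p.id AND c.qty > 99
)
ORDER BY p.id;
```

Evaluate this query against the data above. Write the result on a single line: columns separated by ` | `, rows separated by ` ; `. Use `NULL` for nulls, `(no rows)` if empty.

For each suppliers row, check whether any shipments with matching supplier_id has qty > 99.
Keep rows where that is true.

3 | Chile ; 5 | Kenya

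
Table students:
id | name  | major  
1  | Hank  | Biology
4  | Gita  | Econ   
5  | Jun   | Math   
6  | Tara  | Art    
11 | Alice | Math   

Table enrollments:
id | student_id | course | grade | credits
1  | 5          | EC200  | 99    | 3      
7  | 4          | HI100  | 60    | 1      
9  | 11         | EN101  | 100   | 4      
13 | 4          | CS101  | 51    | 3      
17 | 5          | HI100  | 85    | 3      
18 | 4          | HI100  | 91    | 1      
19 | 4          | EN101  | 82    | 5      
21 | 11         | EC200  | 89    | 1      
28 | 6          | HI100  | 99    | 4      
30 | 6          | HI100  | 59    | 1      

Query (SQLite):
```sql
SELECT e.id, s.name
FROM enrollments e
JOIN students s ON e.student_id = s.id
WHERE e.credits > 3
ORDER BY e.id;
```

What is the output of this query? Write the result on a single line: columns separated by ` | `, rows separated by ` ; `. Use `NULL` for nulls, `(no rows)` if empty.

9 | Alice ; 19 | Gita ; 28 | Tara

Each enrollments row matches the students row where student_id = students.id.
Then keep rows with e.credits > 3.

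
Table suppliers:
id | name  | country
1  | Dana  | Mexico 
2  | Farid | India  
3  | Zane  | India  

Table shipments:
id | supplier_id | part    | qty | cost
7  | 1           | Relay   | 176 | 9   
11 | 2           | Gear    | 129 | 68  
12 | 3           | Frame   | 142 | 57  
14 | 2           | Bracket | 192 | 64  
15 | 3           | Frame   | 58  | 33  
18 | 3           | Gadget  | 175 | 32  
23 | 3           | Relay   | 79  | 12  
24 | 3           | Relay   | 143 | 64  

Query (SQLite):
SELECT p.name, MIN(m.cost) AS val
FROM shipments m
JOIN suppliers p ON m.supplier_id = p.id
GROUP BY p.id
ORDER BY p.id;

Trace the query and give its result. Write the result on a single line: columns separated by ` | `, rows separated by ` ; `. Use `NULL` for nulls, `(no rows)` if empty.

Dana | 9 ; Farid | 64 ; Zane | 12

Join each shipments row to its suppliers via supplier_id.
Group joined rows by suppliers.id; compute MIN(m.cost) per group.
  1: ids {7} → MIN(m.cost)=9
  2: ids {11, 14} → MIN(m.cost)=64
  3: ids {12, 15, 18, 23, 24} → MIN(m.cost)=12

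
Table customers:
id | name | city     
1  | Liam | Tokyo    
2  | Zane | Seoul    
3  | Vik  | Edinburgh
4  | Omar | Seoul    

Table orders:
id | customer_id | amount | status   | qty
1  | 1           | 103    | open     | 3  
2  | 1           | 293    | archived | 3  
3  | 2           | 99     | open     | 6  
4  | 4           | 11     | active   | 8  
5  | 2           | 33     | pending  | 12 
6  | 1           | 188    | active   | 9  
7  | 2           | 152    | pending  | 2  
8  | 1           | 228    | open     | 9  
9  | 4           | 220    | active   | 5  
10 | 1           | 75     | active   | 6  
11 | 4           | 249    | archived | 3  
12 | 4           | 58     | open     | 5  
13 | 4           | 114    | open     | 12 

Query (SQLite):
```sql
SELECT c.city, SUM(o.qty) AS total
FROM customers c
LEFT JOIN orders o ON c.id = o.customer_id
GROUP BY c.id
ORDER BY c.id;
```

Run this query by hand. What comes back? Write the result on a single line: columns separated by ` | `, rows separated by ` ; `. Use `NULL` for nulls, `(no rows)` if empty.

Tokyo | 30 ; Seoul | 20 ; Edinburgh | NULL ; Seoul | 33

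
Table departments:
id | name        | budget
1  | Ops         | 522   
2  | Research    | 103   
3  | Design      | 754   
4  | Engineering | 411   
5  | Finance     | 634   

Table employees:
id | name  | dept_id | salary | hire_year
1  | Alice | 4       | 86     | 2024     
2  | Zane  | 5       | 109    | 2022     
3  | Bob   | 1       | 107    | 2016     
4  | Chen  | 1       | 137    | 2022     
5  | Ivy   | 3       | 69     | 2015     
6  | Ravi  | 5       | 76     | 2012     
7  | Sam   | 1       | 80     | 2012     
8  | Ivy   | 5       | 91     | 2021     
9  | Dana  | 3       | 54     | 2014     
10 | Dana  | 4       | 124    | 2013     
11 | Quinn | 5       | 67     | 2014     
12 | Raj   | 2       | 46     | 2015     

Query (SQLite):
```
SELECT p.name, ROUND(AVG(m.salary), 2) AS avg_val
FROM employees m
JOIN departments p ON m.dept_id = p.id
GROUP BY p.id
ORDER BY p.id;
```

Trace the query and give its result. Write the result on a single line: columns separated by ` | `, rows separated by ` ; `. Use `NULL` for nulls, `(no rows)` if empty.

Ops | 108 ; Research | 46 ; Design | 61.5 ; Engineering | 105 ; Finance | 85.75

Join each employees row to its departments via dept_id.
Group joined rows by departments.id; compute ROUND(AVG(m.salary), 2) per group.
  1: ids {3, 4, 7} → ROUND(AVG(m.salary), 2)=108
  2: ids {12} → ROUND(AVG(m.salary), 2)=46
  3: ids {5, 9} → ROUND(AVG(m.salary), 2)=61.5
  4: ids {1, 10} → ROUND(AVG(m.salary), 2)=105
  5: ids {2, 6, 8, 11} → ROUND(AVG(m.salary), 2)=85.75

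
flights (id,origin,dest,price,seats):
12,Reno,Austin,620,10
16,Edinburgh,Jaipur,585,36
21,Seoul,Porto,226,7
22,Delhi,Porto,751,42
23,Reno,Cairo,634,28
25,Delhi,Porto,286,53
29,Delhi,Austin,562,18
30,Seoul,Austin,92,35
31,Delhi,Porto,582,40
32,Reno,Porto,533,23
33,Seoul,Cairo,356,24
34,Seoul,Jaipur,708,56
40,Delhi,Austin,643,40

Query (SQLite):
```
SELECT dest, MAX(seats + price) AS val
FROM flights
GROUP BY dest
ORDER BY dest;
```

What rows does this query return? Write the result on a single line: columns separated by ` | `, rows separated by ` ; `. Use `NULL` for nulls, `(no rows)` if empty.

Austin | 683 ; Cairo | 662 ; Jaipur | 764 ; Porto | 793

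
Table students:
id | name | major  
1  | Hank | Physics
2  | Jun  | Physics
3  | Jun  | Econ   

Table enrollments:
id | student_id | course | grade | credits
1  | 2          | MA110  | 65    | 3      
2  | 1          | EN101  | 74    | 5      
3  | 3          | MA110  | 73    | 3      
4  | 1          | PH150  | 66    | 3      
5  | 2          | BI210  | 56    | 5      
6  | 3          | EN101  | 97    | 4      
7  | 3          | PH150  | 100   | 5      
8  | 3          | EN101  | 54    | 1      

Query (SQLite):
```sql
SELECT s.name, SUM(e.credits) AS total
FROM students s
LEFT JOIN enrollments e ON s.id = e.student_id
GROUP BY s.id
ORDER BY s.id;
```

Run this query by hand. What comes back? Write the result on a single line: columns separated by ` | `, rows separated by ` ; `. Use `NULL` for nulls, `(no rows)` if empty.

Hank | 8 ; Jun | 8 ; Jun | 13

LEFT JOIN keeps every students row; unmatched ones get NULL for enrollments columns.
Group by students.id and compute SUM(e.credits). SUM over an all-NULL group is NULL.
  1: ids {2, 4} → SUM(e.credits)=8
  2: ids {1, 5} → SUM(e.credits)=8
  3: ids {3, 6, 7, 8} → SUM(e.credits)=13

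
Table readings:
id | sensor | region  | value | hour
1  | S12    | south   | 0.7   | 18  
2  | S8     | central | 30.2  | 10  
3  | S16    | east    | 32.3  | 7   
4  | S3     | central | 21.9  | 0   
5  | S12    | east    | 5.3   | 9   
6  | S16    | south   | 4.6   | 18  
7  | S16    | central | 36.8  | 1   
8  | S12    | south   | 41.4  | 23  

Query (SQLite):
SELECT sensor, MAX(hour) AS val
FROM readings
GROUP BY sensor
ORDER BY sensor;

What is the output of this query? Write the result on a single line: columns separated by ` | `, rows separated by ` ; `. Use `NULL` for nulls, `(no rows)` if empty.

S12 | 23 ; S16 | 18 ; S3 | 0 ; S8 | 10

Partition readings by sensor; compute MAX(hour) within each group.
  S12: ids {1, 5, 8} → MAX(hour)=23
  S16: ids {3, 6, 7} → MAX(hour)=18
  S3: ids {4} → MAX(hour)=0
  S8: ids {2} → MAX(hour)=10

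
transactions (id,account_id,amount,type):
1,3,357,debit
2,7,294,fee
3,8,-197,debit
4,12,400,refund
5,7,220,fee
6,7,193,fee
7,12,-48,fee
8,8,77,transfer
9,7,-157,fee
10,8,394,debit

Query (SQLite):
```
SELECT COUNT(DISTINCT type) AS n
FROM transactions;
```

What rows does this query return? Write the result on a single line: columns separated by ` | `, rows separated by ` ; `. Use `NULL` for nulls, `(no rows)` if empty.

4

Count distinct non-NULL type values.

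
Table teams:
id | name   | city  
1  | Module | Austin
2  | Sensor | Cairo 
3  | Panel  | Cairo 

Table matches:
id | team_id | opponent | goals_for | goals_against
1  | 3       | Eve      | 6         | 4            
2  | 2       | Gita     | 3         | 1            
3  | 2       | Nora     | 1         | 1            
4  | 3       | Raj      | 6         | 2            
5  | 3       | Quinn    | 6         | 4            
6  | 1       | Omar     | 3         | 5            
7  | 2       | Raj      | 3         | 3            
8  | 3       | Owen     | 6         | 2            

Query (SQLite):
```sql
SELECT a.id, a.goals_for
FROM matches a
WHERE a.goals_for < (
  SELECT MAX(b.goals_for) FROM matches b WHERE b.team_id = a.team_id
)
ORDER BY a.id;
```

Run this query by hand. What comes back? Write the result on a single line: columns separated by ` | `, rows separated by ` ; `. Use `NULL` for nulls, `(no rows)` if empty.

For each matches row a, compute MAX(goals_for) over rows sharing a.team_id.
Keep row a if a.goals_for < that per-group MAX.
  team_id=1: MAX(goals_for) = 3
  team_id=2: MAX(goals_for) = 3
  team_id=3: MAX(goals_for) = 6

3 | 1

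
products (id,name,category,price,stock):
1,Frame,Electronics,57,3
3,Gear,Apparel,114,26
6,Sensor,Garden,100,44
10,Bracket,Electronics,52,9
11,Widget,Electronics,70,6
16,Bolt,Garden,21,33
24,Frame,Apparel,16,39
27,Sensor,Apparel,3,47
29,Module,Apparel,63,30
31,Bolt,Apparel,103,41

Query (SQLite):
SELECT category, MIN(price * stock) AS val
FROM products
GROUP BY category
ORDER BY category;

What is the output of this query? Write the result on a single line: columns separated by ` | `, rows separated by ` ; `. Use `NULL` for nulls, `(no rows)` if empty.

For each row compute price * stock.
Group by category; take MIN of the expression per group.
  Apparel: ids {3, 24, 27, 29, 31} → MIN(price * stock)=141
  Electronics: ids {1, 10, 11} → MIN(price * stock)=171
  Garden: ids {6, 16} → MIN(price * stock)=693

Apparel | 141 ; Electronics | 171 ; Garden | 693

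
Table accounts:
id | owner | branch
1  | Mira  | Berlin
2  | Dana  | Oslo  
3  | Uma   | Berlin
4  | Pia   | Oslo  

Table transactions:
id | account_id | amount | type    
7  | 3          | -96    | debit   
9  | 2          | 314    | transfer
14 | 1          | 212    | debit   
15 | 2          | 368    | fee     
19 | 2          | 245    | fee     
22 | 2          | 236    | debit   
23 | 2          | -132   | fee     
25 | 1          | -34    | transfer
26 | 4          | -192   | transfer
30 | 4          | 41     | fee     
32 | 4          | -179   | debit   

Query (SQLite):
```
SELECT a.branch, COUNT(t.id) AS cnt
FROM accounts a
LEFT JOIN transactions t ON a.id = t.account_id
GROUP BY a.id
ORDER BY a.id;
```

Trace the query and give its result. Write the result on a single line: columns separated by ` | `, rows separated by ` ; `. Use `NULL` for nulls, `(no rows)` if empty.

Berlin | 2 ; Oslo | 5 ; Berlin | 1 ; Oslo | 3

LEFT JOIN keeps every accounts row; unmatched ones get NULL for transactions columns.
Group by accounts.id and compute COUNT(t.id). COUNT(col) of an all-NULL group is 0.
  1: ids {14, 25} → COUNT(t.id)=2
  2: ids {9, 15, 19, 22, 23} → COUNT(t.id)=5
  3: ids {7} → COUNT(t.id)=1
  4: ids {26, 30, 32} → COUNT(t.id)=3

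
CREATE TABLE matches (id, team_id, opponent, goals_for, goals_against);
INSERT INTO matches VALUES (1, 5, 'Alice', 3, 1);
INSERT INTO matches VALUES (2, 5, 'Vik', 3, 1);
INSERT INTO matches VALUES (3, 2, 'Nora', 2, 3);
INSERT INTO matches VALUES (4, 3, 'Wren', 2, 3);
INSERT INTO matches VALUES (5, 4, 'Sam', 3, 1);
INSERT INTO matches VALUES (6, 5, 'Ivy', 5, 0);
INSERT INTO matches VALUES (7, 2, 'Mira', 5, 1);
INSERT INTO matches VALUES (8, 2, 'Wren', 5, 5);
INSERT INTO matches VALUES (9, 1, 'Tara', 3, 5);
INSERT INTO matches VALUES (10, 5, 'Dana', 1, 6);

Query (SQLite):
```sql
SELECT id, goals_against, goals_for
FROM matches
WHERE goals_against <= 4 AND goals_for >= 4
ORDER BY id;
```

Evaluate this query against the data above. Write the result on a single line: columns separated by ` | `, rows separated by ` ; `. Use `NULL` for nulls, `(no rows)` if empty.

6 | 0 | 5 ; 7 | 1 | 5

goals_against <= 4: ids {1, 2, 3, 4, 5, 6, 7}
goals_for >= 4: ids {6, 7, 8}
Combine with AND.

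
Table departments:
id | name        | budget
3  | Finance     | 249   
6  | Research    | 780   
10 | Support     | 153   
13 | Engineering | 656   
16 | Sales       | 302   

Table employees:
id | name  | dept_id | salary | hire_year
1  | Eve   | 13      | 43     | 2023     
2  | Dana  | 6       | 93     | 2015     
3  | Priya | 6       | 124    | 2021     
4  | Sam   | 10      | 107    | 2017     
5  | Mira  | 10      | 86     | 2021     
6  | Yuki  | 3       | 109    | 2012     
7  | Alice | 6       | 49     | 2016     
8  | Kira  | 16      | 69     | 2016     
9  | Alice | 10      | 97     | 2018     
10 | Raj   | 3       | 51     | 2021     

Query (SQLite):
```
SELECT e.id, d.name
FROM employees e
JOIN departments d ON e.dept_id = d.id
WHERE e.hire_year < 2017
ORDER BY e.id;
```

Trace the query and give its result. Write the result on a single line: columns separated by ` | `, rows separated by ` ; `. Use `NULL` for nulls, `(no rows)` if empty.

2 | Research ; 6 | Finance ; 7 | Research ; 8 | Sales

Each employees row matches the departments row where dept_id = departments.id.
Then keep rows with e.hire_year < 2017.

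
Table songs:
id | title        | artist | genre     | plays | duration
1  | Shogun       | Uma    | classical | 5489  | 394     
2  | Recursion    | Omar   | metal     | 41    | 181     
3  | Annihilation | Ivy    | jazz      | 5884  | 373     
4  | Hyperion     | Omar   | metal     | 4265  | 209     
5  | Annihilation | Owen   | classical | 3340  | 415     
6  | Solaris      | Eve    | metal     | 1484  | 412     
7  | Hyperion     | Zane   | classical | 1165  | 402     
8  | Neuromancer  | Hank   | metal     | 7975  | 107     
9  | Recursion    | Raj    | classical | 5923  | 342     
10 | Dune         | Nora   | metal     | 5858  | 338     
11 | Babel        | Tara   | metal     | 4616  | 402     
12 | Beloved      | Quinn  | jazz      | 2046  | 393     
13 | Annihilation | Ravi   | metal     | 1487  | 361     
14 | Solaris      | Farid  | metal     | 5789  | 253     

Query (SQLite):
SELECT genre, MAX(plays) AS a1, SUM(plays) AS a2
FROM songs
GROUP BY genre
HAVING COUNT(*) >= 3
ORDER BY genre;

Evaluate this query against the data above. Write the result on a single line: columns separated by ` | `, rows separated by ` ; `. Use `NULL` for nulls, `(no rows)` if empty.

classical | 5923 | 15917 ; metal | 7975 | 31515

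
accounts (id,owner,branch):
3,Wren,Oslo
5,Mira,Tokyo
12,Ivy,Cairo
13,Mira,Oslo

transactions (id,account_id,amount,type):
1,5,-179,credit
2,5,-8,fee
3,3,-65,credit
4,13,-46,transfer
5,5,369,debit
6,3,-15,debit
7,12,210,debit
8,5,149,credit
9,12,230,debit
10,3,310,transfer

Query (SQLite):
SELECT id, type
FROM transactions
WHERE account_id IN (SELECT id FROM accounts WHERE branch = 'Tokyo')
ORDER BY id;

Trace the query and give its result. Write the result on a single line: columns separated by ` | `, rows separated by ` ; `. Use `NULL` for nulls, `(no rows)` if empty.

Inner query: accounts.id where branch = 'Tokyo'.
Outer: keep transactions rows whose account_id is in that set.
Inner query → {5}

1 | credit ; 2 | fee ; 5 | debit ; 8 | credit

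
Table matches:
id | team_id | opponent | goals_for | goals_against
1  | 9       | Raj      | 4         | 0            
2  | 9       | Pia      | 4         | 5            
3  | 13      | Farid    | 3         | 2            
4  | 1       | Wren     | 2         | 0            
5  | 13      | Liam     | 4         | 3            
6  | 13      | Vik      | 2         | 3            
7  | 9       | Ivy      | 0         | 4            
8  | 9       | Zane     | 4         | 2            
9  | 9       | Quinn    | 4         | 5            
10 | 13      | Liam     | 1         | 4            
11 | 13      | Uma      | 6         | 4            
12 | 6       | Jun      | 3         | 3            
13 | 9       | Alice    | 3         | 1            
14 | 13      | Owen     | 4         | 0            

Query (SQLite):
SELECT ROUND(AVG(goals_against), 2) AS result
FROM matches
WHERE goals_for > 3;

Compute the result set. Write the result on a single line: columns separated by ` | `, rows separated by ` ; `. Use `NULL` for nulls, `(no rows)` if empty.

2.71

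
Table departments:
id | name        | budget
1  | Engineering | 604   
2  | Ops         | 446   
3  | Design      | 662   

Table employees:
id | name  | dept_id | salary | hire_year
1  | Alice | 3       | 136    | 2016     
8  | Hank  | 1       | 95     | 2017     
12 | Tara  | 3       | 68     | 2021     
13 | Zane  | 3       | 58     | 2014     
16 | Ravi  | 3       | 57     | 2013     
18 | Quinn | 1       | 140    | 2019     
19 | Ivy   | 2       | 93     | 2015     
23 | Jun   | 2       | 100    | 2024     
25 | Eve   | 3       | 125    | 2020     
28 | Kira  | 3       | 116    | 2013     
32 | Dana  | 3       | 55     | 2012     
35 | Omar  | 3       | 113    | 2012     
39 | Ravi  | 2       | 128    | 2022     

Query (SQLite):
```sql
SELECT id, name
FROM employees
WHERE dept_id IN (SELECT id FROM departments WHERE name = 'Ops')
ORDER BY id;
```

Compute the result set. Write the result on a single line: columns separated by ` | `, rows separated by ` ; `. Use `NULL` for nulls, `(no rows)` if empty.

19 | Ivy ; 23 | Jun ; 39 | Ravi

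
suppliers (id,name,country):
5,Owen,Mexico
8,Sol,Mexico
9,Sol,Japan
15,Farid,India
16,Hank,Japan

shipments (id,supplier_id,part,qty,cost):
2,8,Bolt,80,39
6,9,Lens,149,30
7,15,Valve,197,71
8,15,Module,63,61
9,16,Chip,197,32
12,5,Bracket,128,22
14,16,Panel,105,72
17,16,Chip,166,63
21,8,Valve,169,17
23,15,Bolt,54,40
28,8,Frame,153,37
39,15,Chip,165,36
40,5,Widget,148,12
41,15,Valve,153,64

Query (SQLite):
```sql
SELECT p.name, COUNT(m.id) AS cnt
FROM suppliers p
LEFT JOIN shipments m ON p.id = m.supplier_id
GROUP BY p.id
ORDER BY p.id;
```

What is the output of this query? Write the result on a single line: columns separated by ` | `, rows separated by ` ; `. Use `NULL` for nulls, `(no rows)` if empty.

Owen | 2 ; Sol | 3 ; Sol | 1 ; Farid | 5 ; Hank | 3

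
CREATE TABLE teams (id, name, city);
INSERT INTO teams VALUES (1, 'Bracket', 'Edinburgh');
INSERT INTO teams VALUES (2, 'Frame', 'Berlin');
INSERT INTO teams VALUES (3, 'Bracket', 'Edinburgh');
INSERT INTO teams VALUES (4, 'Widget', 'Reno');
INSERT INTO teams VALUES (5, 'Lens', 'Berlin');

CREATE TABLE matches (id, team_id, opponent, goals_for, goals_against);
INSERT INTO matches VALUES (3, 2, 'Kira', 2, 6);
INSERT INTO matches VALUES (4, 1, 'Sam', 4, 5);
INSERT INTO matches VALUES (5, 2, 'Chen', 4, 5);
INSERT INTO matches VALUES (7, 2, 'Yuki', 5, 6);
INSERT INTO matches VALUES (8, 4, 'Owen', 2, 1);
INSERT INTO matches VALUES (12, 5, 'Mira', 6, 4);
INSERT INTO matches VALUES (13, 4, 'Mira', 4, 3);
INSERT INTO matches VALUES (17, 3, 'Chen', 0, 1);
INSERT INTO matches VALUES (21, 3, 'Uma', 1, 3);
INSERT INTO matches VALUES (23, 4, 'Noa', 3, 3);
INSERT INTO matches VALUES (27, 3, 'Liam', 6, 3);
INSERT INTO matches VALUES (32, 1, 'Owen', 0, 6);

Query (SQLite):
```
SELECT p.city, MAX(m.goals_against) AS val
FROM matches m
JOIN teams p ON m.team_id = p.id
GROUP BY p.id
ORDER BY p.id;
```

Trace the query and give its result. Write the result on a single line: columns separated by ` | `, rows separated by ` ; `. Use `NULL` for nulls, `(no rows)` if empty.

Join each matches row to its teams via team_id.
Group joined rows by teams.id; compute MAX(m.goals_against) per group.
  1: ids {4, 32} → MAX(m.goals_against)=6
  2: ids {3, 5, 7} → MAX(m.goals_against)=6
  3: ids {17, 21, 27} → MAX(m.goals_against)=3
  4: ids {8, 13, 23} → MAX(m.goals_against)=3
  5: ids {12} → MAX(m.goals_against)=4

Edinburgh | 6 ; Berlin | 6 ; Edinburgh | 3 ; Reno | 3 ; Berlin | 4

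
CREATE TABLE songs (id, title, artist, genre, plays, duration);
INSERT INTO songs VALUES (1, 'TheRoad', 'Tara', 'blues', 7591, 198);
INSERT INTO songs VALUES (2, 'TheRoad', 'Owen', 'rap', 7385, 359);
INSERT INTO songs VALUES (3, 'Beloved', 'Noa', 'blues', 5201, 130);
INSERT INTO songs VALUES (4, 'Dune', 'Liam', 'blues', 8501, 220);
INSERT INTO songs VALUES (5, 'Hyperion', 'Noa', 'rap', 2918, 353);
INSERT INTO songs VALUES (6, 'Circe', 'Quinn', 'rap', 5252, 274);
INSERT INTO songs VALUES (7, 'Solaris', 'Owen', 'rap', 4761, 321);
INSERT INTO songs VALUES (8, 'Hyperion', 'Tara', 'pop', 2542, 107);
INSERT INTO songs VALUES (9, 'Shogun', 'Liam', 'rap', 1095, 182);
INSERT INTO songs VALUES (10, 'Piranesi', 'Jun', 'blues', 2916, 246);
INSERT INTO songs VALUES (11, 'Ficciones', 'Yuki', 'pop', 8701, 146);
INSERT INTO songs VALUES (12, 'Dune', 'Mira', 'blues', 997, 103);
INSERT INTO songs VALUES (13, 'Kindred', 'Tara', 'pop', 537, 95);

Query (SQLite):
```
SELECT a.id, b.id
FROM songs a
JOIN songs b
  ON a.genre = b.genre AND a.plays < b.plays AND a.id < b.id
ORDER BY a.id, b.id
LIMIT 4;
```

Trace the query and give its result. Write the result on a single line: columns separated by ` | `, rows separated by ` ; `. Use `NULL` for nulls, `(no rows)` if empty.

1 | 4 ; 3 | 4 ; 5 | 6 ; 5 | 7

Pairs (a,b) with same genre, a.plays < b.plays, a.id < b.id.
genre groups: blues:{1,3,4,10,12} pop:{8,11,13} rap:{2,5,6,7,9}
Ordered by (a.id, b.id); first 4.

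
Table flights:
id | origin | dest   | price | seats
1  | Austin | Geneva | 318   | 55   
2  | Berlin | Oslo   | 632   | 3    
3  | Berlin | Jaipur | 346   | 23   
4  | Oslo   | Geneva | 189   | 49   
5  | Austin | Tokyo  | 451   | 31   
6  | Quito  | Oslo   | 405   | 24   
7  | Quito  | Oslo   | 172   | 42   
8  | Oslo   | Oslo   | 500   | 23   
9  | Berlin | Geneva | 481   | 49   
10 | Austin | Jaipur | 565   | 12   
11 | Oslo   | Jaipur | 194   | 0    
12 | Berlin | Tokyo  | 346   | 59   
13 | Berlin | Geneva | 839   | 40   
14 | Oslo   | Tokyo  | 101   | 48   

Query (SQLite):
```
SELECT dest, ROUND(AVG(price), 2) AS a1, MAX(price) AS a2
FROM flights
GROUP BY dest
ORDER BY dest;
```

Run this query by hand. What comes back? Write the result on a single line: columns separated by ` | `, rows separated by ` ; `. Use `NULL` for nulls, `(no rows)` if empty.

Group flights by dest.
Per group compute: ROUND(AVG(price), 2), MAX(price).
  Geneva: ids {1, 4, 9, 13} → ROUND(AVG(price), 2)=456.75, MAX(price)=839
  Jaipur: ids {3, 10, 11} → ROUND(AVG(price), 2)=368.33, MAX(price)=565
  Oslo: ids {2, 6, 7, 8} → ROUND(AVG(price), 2)=427.25, MAX(price)=632
  Tokyo: ids {5, 12, 14} → ROUND(AVG(price), 2)=299.33, MAX(price)=451

Geneva | 456.75 | 839 ; Jaipur | 368.33 | 565 ; Oslo | 427.25 | 632 ; Tokyo | 299.33 | 451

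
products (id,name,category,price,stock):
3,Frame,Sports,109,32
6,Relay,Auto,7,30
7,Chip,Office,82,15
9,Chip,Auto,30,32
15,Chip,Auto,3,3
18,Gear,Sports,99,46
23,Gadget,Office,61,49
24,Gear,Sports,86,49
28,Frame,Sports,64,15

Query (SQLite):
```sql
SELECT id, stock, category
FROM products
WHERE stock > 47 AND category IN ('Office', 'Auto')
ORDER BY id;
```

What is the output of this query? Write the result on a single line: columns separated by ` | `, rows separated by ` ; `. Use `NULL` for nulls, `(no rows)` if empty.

23 | 49 | Office

stock > 47: ids {23, 24}
category IN ('Office', 'Auto'): ids {6, 7, 9, 15, 23}
Combine with AND.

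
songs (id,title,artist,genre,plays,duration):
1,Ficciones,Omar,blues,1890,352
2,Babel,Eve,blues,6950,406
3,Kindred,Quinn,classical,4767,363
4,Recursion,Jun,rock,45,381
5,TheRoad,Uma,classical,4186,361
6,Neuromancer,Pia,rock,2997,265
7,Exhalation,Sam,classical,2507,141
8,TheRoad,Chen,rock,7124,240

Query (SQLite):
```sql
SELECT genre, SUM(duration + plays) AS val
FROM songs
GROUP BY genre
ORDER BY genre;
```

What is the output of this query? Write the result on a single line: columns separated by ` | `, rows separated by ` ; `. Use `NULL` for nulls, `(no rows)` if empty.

blues | 9598 ; classical | 12325 ; rock | 11052

For each row compute duration + plays.
Group by genre; take SUM of the expression per group.
  blues: ids {1, 2} → SUM(duration + plays)=9598
  classical: ids {3, 5, 7} → SUM(duration + plays)=12325
  rock: ids {4, 6, 8} → SUM(duration + plays)=11052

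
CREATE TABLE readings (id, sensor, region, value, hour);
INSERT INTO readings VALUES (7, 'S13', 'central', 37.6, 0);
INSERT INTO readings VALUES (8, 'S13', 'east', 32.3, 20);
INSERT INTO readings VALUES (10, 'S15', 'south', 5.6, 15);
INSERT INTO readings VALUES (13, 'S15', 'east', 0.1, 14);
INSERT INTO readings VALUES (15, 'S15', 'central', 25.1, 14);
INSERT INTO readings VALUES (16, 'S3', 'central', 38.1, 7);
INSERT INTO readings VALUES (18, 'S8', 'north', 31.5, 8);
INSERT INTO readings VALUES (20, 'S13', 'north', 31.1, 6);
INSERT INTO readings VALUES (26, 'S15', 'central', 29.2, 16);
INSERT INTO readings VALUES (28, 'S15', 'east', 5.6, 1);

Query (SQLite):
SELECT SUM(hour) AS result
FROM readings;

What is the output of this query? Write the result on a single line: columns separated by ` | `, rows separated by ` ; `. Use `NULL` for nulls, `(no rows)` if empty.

All hour values: [0, 20, 15, 14, 14, 7, 8, 6, 16, 1].
SUM of non-NULL values = 101.

101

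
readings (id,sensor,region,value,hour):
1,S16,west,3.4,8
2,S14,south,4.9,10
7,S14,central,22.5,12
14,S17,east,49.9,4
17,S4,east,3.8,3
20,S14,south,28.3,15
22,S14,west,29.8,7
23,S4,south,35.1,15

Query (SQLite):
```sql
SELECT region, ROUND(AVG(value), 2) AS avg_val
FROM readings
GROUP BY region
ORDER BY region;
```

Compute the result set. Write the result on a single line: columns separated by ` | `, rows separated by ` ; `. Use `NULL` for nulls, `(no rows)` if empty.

Partition readings by region; compute ROUND(AVG(value), 2) within each group.
  central: ids {7} → ROUND(AVG(value), 2)=22.5
  east: ids {14, 17} → ROUND(AVG(value), 2)=26.85
  south: ids {2, 20, 23} → ROUND(AVG(value), 2)=22.77
  west: ids {1, 22} → ROUND(AVG(value), 2)=16.6

central | 22.5 ; east | 26.85 ; south | 22.77 ; west | 16.6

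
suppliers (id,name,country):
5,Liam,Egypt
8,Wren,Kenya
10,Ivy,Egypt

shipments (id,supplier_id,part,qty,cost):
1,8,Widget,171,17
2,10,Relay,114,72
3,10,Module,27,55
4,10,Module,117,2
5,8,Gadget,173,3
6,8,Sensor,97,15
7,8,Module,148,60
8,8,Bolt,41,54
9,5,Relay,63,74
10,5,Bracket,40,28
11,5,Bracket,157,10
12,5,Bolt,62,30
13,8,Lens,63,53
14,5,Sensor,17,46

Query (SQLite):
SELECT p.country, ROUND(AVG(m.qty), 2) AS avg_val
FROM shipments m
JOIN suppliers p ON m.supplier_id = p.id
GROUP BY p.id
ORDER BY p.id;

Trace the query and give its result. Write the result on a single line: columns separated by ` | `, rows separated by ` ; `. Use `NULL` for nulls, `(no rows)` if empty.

Egypt | 67.8 ; Kenya | 115.5 ; Egypt | 86

Join each shipments row to its suppliers via supplier_id.
Group joined rows by suppliers.id; compute ROUND(AVG(m.qty), 2) per group.
  5: ids {9, 10, 11, 12, 14} → ROUND(AVG(m.qty), 2)=67.8
  8: ids {1, 5, 6, 7, 8, 13} → ROUND(AVG(m.qty), 2)=115.5
  10: ids {2, 3, 4} → ROUND(AVG(m.qty), 2)=86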